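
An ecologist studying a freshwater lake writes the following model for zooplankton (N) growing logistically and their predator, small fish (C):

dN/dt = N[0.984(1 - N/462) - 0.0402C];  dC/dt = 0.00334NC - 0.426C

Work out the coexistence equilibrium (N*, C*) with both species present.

N* ≈ 128, C* ≈ 17.7

From dC/dt = 0 with C > 0: 0.00334N* = 0.426, so N* = 128.
Substitute into dN/dt = 0: 0.984(1 - 128/462) = 0.0402C*.
The bracket is 0.724, giving C* = 0.712/0.0402 = 17.7.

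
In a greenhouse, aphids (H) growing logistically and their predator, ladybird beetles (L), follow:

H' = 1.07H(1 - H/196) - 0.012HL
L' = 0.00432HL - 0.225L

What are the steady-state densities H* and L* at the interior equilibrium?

From dL/dt = 0 with L > 0: 0.00432H* = 0.225, so H* = 52.1.
Substitute into dH/dt = 0: 1.07(1 - 52.1/196) = 0.012L*.
The bracket is 0.734, giving L* = 0.786/0.012 = 65.5.

H* ≈ 52.1, L* ≈ 65.5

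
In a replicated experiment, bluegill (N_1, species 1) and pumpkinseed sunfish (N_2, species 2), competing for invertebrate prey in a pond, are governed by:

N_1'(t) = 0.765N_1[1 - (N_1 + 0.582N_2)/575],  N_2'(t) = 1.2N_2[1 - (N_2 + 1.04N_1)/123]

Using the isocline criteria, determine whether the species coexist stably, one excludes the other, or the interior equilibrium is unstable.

Compare the nullcline intercepts: K1/α12 = 575/0.582 = 988 > K2 = 123; K2/α21 = 123/1.04 = 118 < K1 = 575.
Since the inequalities point opposite ways, species 1 can invade but species 2 cannot.

species 1 excludes species 2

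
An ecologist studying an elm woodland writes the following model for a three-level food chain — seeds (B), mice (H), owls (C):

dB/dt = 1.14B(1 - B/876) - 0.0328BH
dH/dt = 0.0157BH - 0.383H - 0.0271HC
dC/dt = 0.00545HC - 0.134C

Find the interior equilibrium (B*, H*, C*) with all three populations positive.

B* ≈ 256, H* ≈ 24.6, C* ≈ 134

From dC/dt = 0: 0.00545H* = 0.134, so H* = 24.6.
From dB/dt = 0: 1.14(1 - B*/876) = 0.0328·24.6, giving B* = 876·(1 - 0.707) = 256.
From dH/dt = 0: 0.0157·256 - 0.383 = 0.0271C*, so C* = 3.64/0.0271 = 134.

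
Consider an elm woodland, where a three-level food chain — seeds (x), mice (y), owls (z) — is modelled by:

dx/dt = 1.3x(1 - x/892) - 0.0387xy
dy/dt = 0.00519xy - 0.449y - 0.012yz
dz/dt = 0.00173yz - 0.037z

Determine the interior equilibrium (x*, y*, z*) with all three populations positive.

x* ≈ 324, y* ≈ 21.4, z* ≈ 103

From dz/dt = 0: 0.00173y* = 0.037, so y* = 21.4.
From dx/dt = 0: 1.3(1 - x*/892) = 0.0387·21.4, giving x* = 892·(1 - 0.637) = 324.
From dy/dt = 0: 0.00519·324 - 0.449 = 0.012z*, so z* = 1.23/0.012 = 103.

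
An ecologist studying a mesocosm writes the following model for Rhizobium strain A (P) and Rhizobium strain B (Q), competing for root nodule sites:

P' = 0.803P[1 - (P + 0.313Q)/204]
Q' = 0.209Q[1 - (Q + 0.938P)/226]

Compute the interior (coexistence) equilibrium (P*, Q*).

P* ≈ 189, Q* ≈ 49

Setting both brackets to zero gives the nullclines P + 0.313Q = 204 and 0.938P + Q = 226.
Substituting Q = 226 - 0.938P into the first: P(1 - 0.313·0.938) = 204 - 0.313·226.
So P* = 133/0.706 = 189, and then Q* = 226 - 0.938·189 = 49.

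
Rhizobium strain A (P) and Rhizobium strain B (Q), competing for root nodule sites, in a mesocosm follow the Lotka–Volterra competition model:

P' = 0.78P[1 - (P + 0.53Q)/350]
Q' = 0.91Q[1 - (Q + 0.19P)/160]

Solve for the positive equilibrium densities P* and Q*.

Setting both brackets to zero gives the nullclines P + 0.53Q = 350 and 0.19P + Q = 160.
Substituting Q = 160 - 0.19P into the first: P(1 - 0.53·0.19) = 350 - 0.53·160.
So P* = 265/0.899 = 295, and then Q* = 160 - 0.19·295 = 104.

P* ≈ 295, Q* ≈ 104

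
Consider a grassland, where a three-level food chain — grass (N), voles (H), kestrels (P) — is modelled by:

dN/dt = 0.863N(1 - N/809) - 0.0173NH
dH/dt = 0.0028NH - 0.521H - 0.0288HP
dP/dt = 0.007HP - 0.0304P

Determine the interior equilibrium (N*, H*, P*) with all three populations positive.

N* ≈ 739, H* ≈ 4.34, P* ≈ 53.7

From dP/dt = 0: 0.007H* = 0.0304, so H* = 4.34.
From dN/dt = 0: 0.863(1 - N*/809) = 0.0173·4.34, giving N* = 809·(1 - 0.0871) = 739.
From dH/dt = 0: 0.0028·739 - 0.521 = 0.0288P*, so P* = 1.55/0.0288 = 53.7.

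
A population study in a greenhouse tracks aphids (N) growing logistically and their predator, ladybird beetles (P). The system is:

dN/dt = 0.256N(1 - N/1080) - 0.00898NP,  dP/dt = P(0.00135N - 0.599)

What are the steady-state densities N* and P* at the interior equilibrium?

From dP/dt = 0 with P > 0: 0.00135N* = 0.599, so N* = 444.
Substitute into dN/dt = 0: 0.256(1 - 444/1080) = 0.00898P*.
The bracket is 0.589, giving P* = 0.151/0.00898 = 16.8.

N* ≈ 444, P* ≈ 16.8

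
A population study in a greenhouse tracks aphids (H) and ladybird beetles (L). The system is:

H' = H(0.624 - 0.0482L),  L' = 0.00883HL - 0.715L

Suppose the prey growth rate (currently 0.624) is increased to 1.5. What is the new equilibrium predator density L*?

At the interior fixed point, setting dH/dt = 0 with H > 0 fixes L* = (prey growth rate)/(HL coefficient) — independent of the other coefficients.
With the change, L* = 1.5/0.0482 = 31.1; it rises from 12.9.

L* ≈ 31.1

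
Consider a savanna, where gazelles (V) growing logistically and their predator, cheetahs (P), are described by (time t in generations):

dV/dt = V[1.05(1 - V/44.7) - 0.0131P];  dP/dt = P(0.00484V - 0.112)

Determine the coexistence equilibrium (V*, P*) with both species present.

From dP/dt = 0 with P > 0: 0.00484V* = 0.112, so V* = 23.1.
Substitute into dV/dt = 0: 1.05(1 - 23.1/44.7) = 0.0131P*.
The bracket is 0.482, giving P* = 0.506/0.0131 = 38.7.

V* ≈ 23.1, P* ≈ 38.7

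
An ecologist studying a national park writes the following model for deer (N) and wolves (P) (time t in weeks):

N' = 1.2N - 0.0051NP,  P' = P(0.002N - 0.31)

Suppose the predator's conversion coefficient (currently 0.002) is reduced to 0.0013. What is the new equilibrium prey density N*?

N* ≈ 238

At the interior fixed point, setting dP/dt = 0 with P > 0 fixes N* = (predator death rate)/(NP coefficient) — independent of the other coefficients.
With the change, N* = 0.31/0.0013 = 238; it rises from 155.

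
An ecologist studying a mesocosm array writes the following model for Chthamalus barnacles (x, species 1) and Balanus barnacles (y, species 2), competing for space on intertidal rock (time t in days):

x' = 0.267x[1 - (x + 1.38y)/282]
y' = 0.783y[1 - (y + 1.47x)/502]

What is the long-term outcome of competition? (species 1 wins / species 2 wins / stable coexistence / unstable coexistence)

species 2 excludes species 1

Compare the nullcline intercepts: K1/α12 = 282/1.38 = 204 < K2 = 502; K2/α21 = 502/1.47 = 341 > K1 = 282.
Since the inequalities point opposite ways, species 2 can invade but species 1 cannot.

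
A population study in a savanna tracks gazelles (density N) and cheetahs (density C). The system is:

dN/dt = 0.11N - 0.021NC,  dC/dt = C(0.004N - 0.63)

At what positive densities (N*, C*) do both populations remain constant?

Set dC/dt = 0 with C > 0: 0.004N - 0.63 = 0, so N* = 0.63/0.004 = 158.
Set dN/dt = 0 with N > 0: 0.11 - 0.021C = 0, so C* = 0.11/0.021 = 5.24.

N* ≈ 158, C* ≈ 5.24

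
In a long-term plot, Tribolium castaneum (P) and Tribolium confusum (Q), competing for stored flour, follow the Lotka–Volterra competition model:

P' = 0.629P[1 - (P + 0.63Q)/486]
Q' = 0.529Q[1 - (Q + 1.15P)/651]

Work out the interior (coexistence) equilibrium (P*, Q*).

P* ≈ 275, Q* ≈ 334

Setting both brackets to zero gives the nullclines P + 0.63Q = 486 and 1.15P + Q = 651.
Substituting Q = 651 - 1.15P into the first: P(1 - 0.63·1.15) = 486 - 0.63·651.
So P* = 75.9/0.276 = 275, and then Q* = 651 - 1.15·275 = 334.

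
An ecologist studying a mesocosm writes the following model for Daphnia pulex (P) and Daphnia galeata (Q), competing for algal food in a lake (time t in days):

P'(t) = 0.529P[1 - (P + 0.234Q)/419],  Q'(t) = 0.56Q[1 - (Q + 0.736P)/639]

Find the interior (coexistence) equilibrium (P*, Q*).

P* ≈ 326, Q* ≈ 399

Setting both brackets to zero gives the nullclines P + 0.234Q = 419 and 0.736P + Q = 639.
Substituting Q = 639 - 0.736P into the first: P(1 - 0.234·0.736) = 419 - 0.234·639.
So P* = 269/0.828 = 326, and then Q* = 639 - 0.736·326 = 399.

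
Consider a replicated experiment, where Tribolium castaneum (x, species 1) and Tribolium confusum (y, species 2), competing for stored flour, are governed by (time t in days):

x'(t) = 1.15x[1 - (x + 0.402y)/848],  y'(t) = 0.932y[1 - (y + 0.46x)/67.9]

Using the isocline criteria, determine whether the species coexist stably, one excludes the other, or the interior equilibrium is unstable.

species 1 excludes species 2

Compare the nullcline intercepts: K1/α12 = 848/0.402 = 2110 > K2 = 67.9; K2/α21 = 67.9/0.46 = 148 < K1 = 848.
Since the inequalities point opposite ways, species 1 can invade but species 2 cannot.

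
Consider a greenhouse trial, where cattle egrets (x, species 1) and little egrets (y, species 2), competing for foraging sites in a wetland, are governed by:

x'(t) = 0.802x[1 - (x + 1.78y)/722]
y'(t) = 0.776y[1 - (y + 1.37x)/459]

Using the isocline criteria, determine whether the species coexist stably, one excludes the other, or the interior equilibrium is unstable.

unstable coexistence (outcome depends on initial conditions)

Compare the nullcline intercepts: K1/α12 = 722/1.78 = 406 < K2 = 459; K2/α21 = 459/1.37 = 335 < K1 = 722.
Since both are reversed, neither can invade when rare; the interior point is a saddle.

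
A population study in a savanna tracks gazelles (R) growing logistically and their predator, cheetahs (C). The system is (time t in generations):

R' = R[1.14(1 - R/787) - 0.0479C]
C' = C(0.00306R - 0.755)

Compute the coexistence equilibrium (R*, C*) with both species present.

R* ≈ 247, C* ≈ 16.3

From dC/dt = 0 with C > 0: 0.00306R* = 0.755, so R* = 247.
Substitute into dR/dt = 0: 1.14(1 - 247/787) = 0.0479C*.
The bracket is 0.686, giving C* = 0.783/0.0479 = 16.3.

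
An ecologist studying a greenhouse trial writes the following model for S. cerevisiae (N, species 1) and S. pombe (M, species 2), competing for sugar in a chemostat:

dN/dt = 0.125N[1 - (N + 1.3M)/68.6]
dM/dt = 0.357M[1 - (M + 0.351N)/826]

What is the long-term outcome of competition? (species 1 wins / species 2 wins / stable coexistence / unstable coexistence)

Compare the nullcline intercepts: K1/α12 = 68.6/1.3 = 52.8 < K2 = 826; K2/α21 = 826/0.351 = 2350 > K1 = 68.6.
Since the inequalities point opposite ways, species 2 can invade but species 1 cannot.

species 2 excludes species 1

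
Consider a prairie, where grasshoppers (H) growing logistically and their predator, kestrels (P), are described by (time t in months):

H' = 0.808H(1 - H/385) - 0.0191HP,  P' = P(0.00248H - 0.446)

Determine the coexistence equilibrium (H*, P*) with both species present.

H* ≈ 180, P* ≈ 22.5

From dP/dt = 0 with P > 0: 0.00248H* = 0.446, so H* = 180.
Substitute into dH/dt = 0: 0.808(1 - 180/385) = 0.0191P*.
The bracket is 0.533, giving P* = 0.431/0.0191 = 22.5.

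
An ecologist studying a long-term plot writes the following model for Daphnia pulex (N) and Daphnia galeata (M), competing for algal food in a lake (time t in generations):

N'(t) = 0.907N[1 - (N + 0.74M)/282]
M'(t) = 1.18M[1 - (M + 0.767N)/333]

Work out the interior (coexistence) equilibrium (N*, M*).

N* ≈ 82.3, M* ≈ 270

Setting both brackets to zero gives the nullclines N + 0.74M = 282 and 0.767N + M = 333.
Substituting M = 333 - 0.767N into the first: N(1 - 0.74·0.767) = 282 - 0.74·333.
So N* = 35.6/0.432 = 82.3, and then M* = 333 - 0.767·82.3 = 270.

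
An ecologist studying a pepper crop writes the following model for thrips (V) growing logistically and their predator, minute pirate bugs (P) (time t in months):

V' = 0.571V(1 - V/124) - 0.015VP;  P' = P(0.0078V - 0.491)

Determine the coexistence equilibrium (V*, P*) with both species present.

V* ≈ 62.9, P* ≈ 18.7

From dP/dt = 0 with P > 0: 0.0078V* = 0.491, so V* = 62.9.
Substitute into dV/dt = 0: 0.571(1 - 62.9/124) = 0.015P*.
The bracket is 0.492, giving P* = 0.281/0.015 = 18.7.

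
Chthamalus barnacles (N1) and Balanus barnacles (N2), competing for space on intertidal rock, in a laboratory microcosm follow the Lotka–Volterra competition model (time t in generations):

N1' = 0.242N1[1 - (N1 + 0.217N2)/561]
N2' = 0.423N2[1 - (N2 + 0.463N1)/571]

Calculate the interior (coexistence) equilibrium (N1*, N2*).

Setting both brackets to zero gives the nullclines N1 + 0.217N2 = 561 and 0.463N1 + N2 = 571.
Substituting N2 = 571 - 0.463N1 into the first: N1(1 - 0.217·0.463) = 561 - 0.217·571.
So N1* = 437/0.9 = 486, and then N2* = 571 - 0.463·486 = 346.

N1* ≈ 486, N2* ≈ 346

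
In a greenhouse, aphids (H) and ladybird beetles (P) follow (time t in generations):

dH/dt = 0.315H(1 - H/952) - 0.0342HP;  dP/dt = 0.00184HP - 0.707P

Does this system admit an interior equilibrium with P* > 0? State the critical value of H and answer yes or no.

Threshold H = 384; K > 384, so yes, the predator persists.

The predator equation gives dP/dt > 0 only when H > 0.707/0.00184 = 384.
Without the predator, H → K = 952. Since 952 > 384, the predator can invade and persist.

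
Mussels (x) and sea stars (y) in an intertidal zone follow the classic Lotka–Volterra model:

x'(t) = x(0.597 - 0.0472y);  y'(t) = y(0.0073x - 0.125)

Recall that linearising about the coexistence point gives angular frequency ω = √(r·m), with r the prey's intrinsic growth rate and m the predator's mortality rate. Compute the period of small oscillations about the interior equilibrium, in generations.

T ≈ 23 generations

Here r = 0.597 and m = 0.125, so r·m = 0.0746.
ω = √0.0746 = 0.273 per generation, hence T = 2π/ω ≈ 23 generations.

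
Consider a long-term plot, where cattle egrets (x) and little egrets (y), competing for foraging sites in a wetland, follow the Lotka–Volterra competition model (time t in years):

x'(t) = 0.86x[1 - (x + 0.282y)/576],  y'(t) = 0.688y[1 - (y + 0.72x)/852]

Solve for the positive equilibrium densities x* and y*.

Setting both brackets to zero gives the nullclines x + 0.282y = 576 and 0.72x + y = 852.
Substituting y = 852 - 0.72x into the first: x(1 - 0.282·0.72) = 576 - 0.282·852.
So x* = 336/0.797 = 421, and then y* = 852 - 0.72·421 = 549.

x* ≈ 421, y* ≈ 549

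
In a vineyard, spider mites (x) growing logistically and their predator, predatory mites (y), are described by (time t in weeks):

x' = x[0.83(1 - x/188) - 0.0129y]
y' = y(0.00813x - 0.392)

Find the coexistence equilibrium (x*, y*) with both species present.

From dy/dt = 0 with y > 0: 0.00813x* = 0.392, so x* = 48.2.
Substitute into dx/dt = 0: 0.83(1 - 48.2/188) = 0.0129y*.
The bracket is 0.744, giving y* = 0.617/0.0129 = 47.8.

x* ≈ 48.2, y* ≈ 47.8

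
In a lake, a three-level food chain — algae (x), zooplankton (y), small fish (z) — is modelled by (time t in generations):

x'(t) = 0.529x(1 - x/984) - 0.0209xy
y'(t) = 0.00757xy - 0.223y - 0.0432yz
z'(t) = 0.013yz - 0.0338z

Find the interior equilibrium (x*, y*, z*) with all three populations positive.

From dz/dt = 0: 0.013y* = 0.0338, so y* = 2.6.
From dx/dt = 0: 0.529(1 - x*/984) = 0.0209·2.6, giving x* = 984·(1 - 0.103) = 883.
From dy/dt = 0: 0.00757·883 - 0.223 = 0.0432z*, so z* = 6.46/0.0432 = 150.

x* ≈ 883, y* ≈ 2.6, z* ≈ 150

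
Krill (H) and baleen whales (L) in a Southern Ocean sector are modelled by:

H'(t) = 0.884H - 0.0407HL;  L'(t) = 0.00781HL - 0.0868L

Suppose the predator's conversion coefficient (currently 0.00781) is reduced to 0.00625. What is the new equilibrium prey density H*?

H* ≈ 13.9

At the interior fixed point, setting dL/dt = 0 with L > 0 fixes H* = (predator death rate)/(HL coefficient) — independent of the other coefficients.
With the change, H* = 0.0868/0.00625 = 13.9; it rises from 11.1.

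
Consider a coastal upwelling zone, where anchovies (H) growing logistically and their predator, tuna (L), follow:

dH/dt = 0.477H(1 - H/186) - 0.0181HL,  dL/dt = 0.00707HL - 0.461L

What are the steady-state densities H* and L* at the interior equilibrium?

From dL/dt = 0 with L > 0: 0.00707H* = 0.461, so H* = 65.2.
Substitute into dH/dt = 0: 0.477(1 - 65.2/186) = 0.0181L*.
The bracket is 0.649, giving L* = 0.31/0.0181 = 17.1.

H* ≈ 65.2, L* ≈ 17.1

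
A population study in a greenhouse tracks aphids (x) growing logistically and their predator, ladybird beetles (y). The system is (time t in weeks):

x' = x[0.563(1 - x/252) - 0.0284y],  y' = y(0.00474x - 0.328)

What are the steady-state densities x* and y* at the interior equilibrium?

From dy/dt = 0 with y > 0: 0.00474x* = 0.328, so x* = 69.2.
Substitute into dx/dt = 0: 0.563(1 - 69.2/252) = 0.0284y*.
The bracket is 0.725, giving y* = 0.408/0.0284 = 14.4.

x* ≈ 69.2, y* ≈ 14.4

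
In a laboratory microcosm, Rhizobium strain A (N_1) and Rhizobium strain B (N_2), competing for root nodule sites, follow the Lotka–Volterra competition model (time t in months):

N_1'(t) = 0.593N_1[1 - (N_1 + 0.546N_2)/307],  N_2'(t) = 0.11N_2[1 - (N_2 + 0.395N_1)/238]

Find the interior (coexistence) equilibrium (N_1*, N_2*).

N_1* ≈ 226, N_2* ≈ 149

Setting both brackets to zero gives the nullclines N_1 + 0.546N_2 = 307 and 0.395N_1 + N_2 = 238.
Substituting N_2 = 238 - 0.395N_1 into the first: N_1(1 - 0.546·0.395) = 307 - 0.546·238.
So N_1* = 177/0.784 = 226, and then N_2* = 238 - 0.395·226 = 149.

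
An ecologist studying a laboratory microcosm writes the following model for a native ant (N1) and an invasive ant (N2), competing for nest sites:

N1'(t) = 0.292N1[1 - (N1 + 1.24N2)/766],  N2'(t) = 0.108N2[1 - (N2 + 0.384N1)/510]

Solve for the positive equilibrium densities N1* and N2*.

Setting both brackets to zero gives the nullclines N1 + 1.24N2 = 766 and 0.384N1 + N2 = 510.
Substituting N2 = 510 - 0.384N1 into the first: N1(1 - 1.24·0.384) = 766 - 1.24·510.
So N1* = 134/0.524 = 255, and then N2* = 510 - 0.384·255 = 412.

N1* ≈ 255, N2* ≈ 412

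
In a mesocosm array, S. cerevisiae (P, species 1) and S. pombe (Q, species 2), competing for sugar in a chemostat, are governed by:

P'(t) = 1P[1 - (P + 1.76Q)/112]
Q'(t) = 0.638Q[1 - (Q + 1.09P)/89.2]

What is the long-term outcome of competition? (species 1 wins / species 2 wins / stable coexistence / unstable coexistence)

Compare the nullcline intercepts: K1/α12 = 112/1.76 = 63.6 < K2 = 89.2; K2/α21 = 89.2/1.09 = 81.8 < K1 = 112.
Since both are reversed, neither can invade when rare; the interior point is a saddle.

unstable coexistence (outcome depends on initial conditions)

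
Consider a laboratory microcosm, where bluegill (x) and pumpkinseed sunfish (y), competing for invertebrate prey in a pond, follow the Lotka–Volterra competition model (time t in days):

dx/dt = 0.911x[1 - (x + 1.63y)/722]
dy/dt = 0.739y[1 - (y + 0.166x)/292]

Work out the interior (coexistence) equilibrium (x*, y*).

Setting both brackets to zero gives the nullclines x + 1.63y = 722 and 0.166x + y = 292.
Substituting y = 292 - 0.166x into the first: x(1 - 1.63·0.166) = 722 - 1.63·292.
So x* = 246/0.729 = 337, and then y* = 292 - 0.166·337 = 236.

x* ≈ 337, y* ≈ 236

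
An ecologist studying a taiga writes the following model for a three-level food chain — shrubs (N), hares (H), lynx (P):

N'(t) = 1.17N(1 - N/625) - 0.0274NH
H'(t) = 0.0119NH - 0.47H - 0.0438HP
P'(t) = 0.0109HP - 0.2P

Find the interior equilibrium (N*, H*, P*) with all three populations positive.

N* ≈ 356, H* ≈ 18.3, P* ≈ 86.1

From dP/dt = 0: 0.0109H* = 0.2, so H* = 18.3.
From dN/dt = 0: 1.17(1 - N*/625) = 0.0274·18.3, giving N* = 625·(1 - 0.43) = 356.
From dH/dt = 0: 0.0119·356 - 0.47 = 0.0438P*, so P* = 3.77/0.0438 = 86.1.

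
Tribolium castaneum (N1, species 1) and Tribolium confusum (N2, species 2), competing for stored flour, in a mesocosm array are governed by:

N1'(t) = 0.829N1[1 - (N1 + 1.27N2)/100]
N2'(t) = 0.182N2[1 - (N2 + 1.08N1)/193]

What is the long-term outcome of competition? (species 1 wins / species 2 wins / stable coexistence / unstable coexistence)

Compare the nullcline intercepts: K1/α12 = 100/1.27 = 78.7 < K2 = 193; K2/α21 = 193/1.08 = 179 > K1 = 100.
Since the inequalities point opposite ways, species 2 can invade but species 1 cannot.

species 2 excludes species 1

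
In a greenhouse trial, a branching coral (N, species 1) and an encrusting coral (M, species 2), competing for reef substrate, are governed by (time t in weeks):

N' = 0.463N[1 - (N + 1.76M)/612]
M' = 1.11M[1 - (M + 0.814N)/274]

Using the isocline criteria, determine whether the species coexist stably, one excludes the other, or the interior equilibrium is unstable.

Compare the nullcline intercepts: K1/α12 = 612/1.76 = 348 > K2 = 274; K2/α21 = 274/0.814 = 337 < K1 = 612.
Since the inequalities point opposite ways, species 1 can invade but species 2 cannot.

species 1 excludes species 2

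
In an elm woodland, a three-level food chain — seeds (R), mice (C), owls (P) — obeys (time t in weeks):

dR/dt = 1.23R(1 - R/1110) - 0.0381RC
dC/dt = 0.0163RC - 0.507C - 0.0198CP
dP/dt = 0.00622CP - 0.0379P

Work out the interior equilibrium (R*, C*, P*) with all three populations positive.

R* ≈ 900, C* ≈ 6.09, P* ≈ 716

From dP/dt = 0: 0.00622C* = 0.0379, so C* = 6.09.
From dR/dt = 0: 1.23(1 - R*/1110) = 0.0381·6.09, giving R* = 1110·(1 - 0.189) = 900.
From dC/dt = 0: 0.0163·900 - 0.507 = 0.0198P*, so P* = 14.2/0.0198 = 716.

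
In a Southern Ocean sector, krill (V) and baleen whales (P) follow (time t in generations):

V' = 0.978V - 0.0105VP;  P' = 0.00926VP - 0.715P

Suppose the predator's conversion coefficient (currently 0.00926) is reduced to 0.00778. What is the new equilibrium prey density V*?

V* ≈ 91.9

At the interior fixed point, setting dP/dt = 0 with P > 0 fixes V* = (predator death rate)/(VP coefficient) — independent of the other coefficients.
With the change, V* = 0.715/0.00778 = 91.9; it rises from 77.2.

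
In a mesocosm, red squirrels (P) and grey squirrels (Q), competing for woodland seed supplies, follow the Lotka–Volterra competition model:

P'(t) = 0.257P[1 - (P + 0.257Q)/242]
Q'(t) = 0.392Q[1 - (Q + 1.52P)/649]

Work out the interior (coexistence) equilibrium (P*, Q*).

P* ≈ 123, Q* ≈ 461

Setting both brackets to zero gives the nullclines P + 0.257Q = 242 and 1.52P + Q = 649.
Substituting Q = 649 - 1.52P into the first: P(1 - 0.257·1.52) = 242 - 0.257·649.
So P* = 75.2/0.609 = 123, and then Q* = 649 - 1.52·123 = 461.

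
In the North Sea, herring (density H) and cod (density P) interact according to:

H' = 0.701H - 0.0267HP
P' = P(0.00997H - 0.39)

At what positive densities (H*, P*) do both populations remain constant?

Set dP/dt = 0 with P > 0: 0.00997H - 0.39 = 0, so H* = 0.39/0.00997 = 39.1.
Set dH/dt = 0 with H > 0: 0.701 - 0.0267P = 0, so P* = 0.701/0.0267 = 26.3.

H* ≈ 39.1, P* ≈ 26.3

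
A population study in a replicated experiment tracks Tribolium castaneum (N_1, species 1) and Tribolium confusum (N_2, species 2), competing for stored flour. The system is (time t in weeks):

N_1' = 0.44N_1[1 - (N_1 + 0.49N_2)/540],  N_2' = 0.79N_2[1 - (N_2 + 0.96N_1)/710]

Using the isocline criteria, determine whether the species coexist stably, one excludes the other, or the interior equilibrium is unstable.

stable coexistence

Compare the nullcline intercepts: K1/α12 = 540/0.49 = 1100 > K2 = 710; K2/α21 = 710/0.96 = 740 > K1 = 540.
Since both inequalities hold, each species can invade when rare, so the interior equilibrium is stable.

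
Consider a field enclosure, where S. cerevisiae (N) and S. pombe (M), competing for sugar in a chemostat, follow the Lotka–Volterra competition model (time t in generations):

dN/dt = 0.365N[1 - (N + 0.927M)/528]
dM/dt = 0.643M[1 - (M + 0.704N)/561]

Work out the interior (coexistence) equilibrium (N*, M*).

N* ≈ 22.9, M* ≈ 545

Setting both brackets to zero gives the nullclines N + 0.927M = 528 and 0.704N + M = 561.
Substituting M = 561 - 0.704N into the first: N(1 - 0.927·0.704) = 528 - 0.927·561.
So N* = 7.95/0.347 = 22.9, and then M* = 561 - 0.704·22.9 = 545.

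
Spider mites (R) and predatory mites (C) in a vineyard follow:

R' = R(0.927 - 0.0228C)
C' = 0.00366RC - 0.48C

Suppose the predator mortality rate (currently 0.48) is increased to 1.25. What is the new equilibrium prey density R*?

R* ≈ 342

At the interior fixed point, setting dC/dt = 0 with C > 0 fixes R* = (predator death rate)/(RC coefficient) — independent of the other coefficients.
With the change, R* = 1.25/0.00366 = 342; it rises from 131.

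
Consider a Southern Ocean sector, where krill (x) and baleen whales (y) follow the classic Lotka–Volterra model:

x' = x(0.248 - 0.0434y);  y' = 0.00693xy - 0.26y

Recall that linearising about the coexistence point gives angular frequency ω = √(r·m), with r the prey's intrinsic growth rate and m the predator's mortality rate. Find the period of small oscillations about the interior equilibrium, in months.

Here r = 0.248 and m = 0.26, so r·m = 0.0645.
ω = √0.0645 = 0.254 per month, hence T = 2π/ω ≈ 24.7 months.

T ≈ 24.7 months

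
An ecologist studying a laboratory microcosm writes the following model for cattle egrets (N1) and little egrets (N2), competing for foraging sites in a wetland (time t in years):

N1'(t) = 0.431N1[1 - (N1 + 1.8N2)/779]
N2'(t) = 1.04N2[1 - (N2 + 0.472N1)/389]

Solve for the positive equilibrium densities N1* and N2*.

N1* ≈ 524, N2* ≈ 142

Setting both brackets to zero gives the nullclines N1 + 1.8N2 = 779 and 0.472N1 + N2 = 389.
Substituting N2 = 389 - 0.472N1 into the first: N1(1 - 1.8·0.472) = 779 - 1.8·389.
So N1* = 78.8/0.15 = 524, and then N2* = 389 - 0.472·524 = 142.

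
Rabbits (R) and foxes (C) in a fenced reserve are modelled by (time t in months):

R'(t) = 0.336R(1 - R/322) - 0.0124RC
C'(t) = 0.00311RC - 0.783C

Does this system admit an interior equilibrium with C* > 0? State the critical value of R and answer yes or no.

Threshold R = 252; K > 252, so yes, the predator persists.

The predator equation gives dC/dt > 0 only when R > 0.783/0.00311 = 252.
Without the predator, R → K = 322. Since 322 > 252, the predator can invade and persist.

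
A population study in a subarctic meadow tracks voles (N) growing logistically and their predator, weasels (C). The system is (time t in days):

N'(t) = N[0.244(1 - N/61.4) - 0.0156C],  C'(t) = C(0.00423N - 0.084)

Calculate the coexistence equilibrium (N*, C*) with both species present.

From dC/dt = 0 with C > 0: 0.00423N* = 0.084, so N* = 19.9.
Substitute into dN/dt = 0: 0.244(1 - 19.9/61.4) = 0.0156C*.
The bracket is 0.677, giving C* = 0.165/0.0156 = 10.6.

N* ≈ 19.9, C* ≈ 10.6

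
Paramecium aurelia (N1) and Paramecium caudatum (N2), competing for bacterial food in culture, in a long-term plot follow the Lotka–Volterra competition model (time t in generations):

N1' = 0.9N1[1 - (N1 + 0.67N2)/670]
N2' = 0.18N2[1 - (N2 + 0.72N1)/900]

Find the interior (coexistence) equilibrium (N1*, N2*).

Setting both brackets to zero gives the nullclines N1 + 0.67N2 = 670 and 0.72N1 + N2 = 900.
Substituting N2 = 900 - 0.72N1 into the first: N1(1 - 0.67·0.72) = 670 - 0.67·900.
So N1* = 67/0.518 = 129, and then N2* = 900 - 0.72·129 = 807.

N1* ≈ 129, N2* ≈ 807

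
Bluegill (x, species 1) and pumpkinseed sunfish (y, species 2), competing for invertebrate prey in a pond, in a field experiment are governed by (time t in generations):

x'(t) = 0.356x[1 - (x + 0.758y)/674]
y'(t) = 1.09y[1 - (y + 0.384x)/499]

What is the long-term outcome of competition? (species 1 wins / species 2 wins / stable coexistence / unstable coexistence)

Compare the nullcline intercepts: K1/α12 = 674/0.758 = 889 > K2 = 499; K2/α21 = 499/0.384 = 1300 > K1 = 674.
Since both inequalities hold, each species can invade when rare, so the interior equilibrium is stable.

stable coexistence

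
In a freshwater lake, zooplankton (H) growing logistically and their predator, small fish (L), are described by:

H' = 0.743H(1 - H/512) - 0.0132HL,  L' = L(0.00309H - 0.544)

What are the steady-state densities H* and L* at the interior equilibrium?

H* ≈ 176, L* ≈ 36.9

From dL/dt = 0 with L > 0: 0.00309H* = 0.544, so H* = 176.
Substitute into dH/dt = 0: 0.743(1 - 176/512) = 0.0132L*.
The bracket is 0.656, giving L* = 0.488/0.0132 = 36.9.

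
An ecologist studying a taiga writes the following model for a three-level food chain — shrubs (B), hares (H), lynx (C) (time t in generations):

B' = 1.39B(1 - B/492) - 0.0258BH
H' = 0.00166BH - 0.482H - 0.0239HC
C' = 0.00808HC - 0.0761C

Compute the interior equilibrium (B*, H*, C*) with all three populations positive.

B* ≈ 406, H* ≈ 9.42, C* ≈ 8.03

From dC/dt = 0: 0.00808H* = 0.0761, so H* = 9.42.
From dB/dt = 0: 1.39(1 - B*/492) = 0.0258·9.42, giving B* = 492·(1 - 0.175) = 406.
From dH/dt = 0: 0.00166·406 - 0.482 = 0.0239C*, so C* = 0.192/0.0239 = 8.03.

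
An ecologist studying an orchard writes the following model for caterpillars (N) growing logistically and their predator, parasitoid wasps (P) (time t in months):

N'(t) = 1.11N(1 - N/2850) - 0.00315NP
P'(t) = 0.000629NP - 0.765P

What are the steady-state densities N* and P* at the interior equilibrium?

From dP/dt = 0 with P > 0: 0.000629N* = 0.765, so N* = 1220.
Substitute into dN/dt = 0: 1.11(1 - 1220/2850) = 0.00315P*.
The bracket is 0.573, giving P* = 0.636/0.00315 = 202.

N* ≈ 1220, P* ≈ 202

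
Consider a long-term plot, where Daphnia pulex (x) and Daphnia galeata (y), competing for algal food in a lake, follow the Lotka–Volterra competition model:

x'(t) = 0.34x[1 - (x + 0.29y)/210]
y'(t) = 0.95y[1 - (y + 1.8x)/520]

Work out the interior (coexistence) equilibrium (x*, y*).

Setting both brackets to zero gives the nullclines x + 0.29y = 210 and 1.8x + y = 520.
Substituting y = 520 - 1.8x into the first: x(1 - 0.29·1.8) = 210 - 0.29·520.
So x* = 59.2/0.478 = 124, and then y* = 520 - 1.8·124 = 297.

x* ≈ 124, y* ≈ 297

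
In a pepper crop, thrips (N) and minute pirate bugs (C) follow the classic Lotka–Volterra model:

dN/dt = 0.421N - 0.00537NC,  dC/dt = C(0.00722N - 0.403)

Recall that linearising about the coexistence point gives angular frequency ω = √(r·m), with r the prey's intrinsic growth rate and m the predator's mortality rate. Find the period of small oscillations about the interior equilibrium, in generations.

Here r = 0.421 and m = 0.403, so r·m = 0.17.
ω = √0.17 = 0.412 per generation, hence T = 2π/ω ≈ 15.3 generations.

T ≈ 15.3 generations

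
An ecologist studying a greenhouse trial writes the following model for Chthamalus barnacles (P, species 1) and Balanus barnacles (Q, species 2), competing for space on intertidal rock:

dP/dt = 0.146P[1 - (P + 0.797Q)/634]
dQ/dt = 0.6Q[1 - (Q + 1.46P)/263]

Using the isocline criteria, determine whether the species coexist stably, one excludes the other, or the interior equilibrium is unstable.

species 1 excludes species 2

Compare the nullcline intercepts: K1/α12 = 634/0.797 = 795 > K2 = 263; K2/α21 = 263/1.46 = 180 < K1 = 634.
Since the inequalities point opposite ways, species 1 can invade but species 2 cannot.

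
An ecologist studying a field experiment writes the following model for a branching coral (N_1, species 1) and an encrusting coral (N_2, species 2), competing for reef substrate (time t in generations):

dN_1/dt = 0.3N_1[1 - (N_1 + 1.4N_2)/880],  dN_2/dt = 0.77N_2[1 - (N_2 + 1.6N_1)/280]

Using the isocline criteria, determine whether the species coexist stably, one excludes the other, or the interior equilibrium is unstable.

species 1 excludes species 2

Compare the nullcline intercepts: K1/α12 = 880/1.4 = 629 > K2 = 280; K2/α21 = 280/1.6 = 175 < K1 = 880.
Since the inequalities point opposite ways, species 1 can invade but species 2 cannot.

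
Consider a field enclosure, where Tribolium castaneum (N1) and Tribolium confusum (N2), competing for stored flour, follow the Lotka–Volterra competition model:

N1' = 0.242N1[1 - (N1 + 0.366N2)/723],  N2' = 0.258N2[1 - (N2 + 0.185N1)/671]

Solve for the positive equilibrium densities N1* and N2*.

Setting both brackets to zero gives the nullclines N1 + 0.366N2 = 723 and 0.185N1 + N2 = 671.
Substituting N2 = 671 - 0.185N1 into the first: N1(1 - 0.366·0.185) = 723 - 0.366·671.
So N1* = 477/0.932 = 512, and then N2* = 671 - 0.185·512 = 576.

N1* ≈ 512, N2* ≈ 576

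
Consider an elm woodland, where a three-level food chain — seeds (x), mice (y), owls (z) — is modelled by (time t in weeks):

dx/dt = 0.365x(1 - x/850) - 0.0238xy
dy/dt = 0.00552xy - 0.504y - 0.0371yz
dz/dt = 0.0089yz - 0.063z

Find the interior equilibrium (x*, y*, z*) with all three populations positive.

x* ≈ 458, y* ≈ 7.08, z* ≈ 54.5

From dz/dt = 0: 0.0089y* = 0.063, so y* = 7.08.
From dx/dt = 0: 0.365(1 - x*/850) = 0.0238·7.08, giving x* = 850·(1 - 0.462) = 458.
From dy/dt = 0: 0.00552·458 - 0.504 = 0.0371z*, so z* = 2.02/0.0371 = 54.5.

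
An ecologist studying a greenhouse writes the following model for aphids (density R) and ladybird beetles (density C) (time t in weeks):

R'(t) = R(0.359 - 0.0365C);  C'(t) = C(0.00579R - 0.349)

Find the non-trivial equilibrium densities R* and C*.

R* ≈ 60.3, C* ≈ 9.84

Set dC/dt = 0 with C > 0: 0.00579R - 0.349 = 0, so R* = 0.349/0.00579 = 60.3.
Set dR/dt = 0 with R > 0: 0.359 - 0.0365C = 0, so C* = 0.359/0.0365 = 9.84.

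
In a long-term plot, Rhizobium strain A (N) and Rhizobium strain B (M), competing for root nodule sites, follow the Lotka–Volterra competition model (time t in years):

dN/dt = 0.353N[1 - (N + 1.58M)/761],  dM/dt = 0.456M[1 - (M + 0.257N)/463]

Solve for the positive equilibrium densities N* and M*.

Setting both brackets to zero gives the nullclines N + 1.58M = 761 and 0.257N + M = 463.
Substituting M = 463 - 0.257N into the first: N(1 - 1.58·0.257) = 761 - 1.58·463.
So N* = 29.5/0.594 = 49.6, and then M* = 463 - 0.257·49.6 = 450.

N* ≈ 49.6, M* ≈ 450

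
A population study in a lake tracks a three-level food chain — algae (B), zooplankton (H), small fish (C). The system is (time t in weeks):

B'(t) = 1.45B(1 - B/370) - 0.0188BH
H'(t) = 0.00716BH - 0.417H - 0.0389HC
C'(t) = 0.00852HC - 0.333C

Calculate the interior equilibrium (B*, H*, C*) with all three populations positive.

B* ≈ 183, H* ≈ 39.1, C* ≈ 22.9

From dC/dt = 0: 0.00852H* = 0.333, so H* = 39.1.
From dB/dt = 0: 1.45(1 - B*/370) = 0.0188·39.1, giving B* = 370·(1 - 0.507) = 183.
From dH/dt = 0: 0.00716·183 - 0.417 = 0.0389C*, so C* = 0.89/0.0389 = 22.9.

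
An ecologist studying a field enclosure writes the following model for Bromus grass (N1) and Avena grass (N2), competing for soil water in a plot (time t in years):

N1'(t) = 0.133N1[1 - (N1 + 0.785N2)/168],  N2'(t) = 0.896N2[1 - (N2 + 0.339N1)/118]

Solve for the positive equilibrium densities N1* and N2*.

N1* ≈ 103, N2* ≈ 83.2

Setting both brackets to zero gives the nullclines N1 + 0.785N2 = 168 and 0.339N1 + N2 = 118.
Substituting N2 = 118 - 0.339N1 into the first: N1(1 - 0.785·0.339) = 168 - 0.785·118.
So N1* = 75.4/0.734 = 103, and then N2* = 118 - 0.339·103 = 83.2.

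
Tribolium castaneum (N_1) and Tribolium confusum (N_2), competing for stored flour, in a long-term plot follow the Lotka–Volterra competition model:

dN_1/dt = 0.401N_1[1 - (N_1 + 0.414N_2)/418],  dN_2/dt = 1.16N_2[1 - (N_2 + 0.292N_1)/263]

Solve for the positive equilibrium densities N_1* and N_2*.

N_1* ≈ 352, N_2* ≈ 160

Setting both brackets to zero gives the nullclines N_1 + 0.414N_2 = 418 and 0.292N_1 + N_2 = 263.
Substituting N_2 = 263 - 0.292N_1 into the first: N_1(1 - 0.414·0.292) = 418 - 0.414·263.
So N_1* = 309/0.879 = 352, and then N_2* = 263 - 0.292·352 = 160.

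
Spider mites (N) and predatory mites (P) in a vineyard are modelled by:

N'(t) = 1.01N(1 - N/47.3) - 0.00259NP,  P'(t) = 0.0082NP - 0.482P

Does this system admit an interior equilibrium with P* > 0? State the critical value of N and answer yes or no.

Threshold N = 58.8; K < 58.8, so no, the predator goes extinct.

The predator equation gives dP/dt > 0 only when N > 0.482/0.0082 = 58.8.
Without the predator, N → K = 47.3. Since 47.3 < 58.8, the predator cannot invade.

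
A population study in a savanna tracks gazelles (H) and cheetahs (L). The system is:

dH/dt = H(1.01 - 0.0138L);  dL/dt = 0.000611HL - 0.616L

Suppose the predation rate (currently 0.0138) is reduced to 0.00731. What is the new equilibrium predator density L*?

L* ≈ 138

At the interior fixed point, setting dH/dt = 0 with H > 0 fixes L* = (prey growth rate)/(HL coefficient) — independent of the other coefficients.
With the change, L* = 1.01/0.00731 = 138; it rises from 73.2.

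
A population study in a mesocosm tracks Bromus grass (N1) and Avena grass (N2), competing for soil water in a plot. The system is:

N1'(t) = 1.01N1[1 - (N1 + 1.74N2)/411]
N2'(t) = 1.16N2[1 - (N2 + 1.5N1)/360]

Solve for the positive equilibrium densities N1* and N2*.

Setting both brackets to zero gives the nullclines N1 + 1.74N2 = 411 and 1.5N1 + N2 = 360.
Substituting N2 = 360 - 1.5N1 into the first: N1(1 - 1.74·1.5) = 411 - 1.74·360.
So N1* = -215/-1.61 = 134, and then N2* = 360 - 1.5·134 = 159.

N1* ≈ 134, N2* ≈ 159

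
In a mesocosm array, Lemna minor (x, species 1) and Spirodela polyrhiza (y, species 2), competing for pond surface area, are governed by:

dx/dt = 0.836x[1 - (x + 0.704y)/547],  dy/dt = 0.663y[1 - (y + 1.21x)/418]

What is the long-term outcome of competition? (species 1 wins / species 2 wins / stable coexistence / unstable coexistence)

species 1 excludes species 2

Compare the nullcline intercepts: K1/α12 = 547/0.704 = 777 > K2 = 418; K2/α21 = 418/1.21 = 345 < K1 = 547.
Since the inequalities point opposite ways, species 1 can invade but species 2 cannot.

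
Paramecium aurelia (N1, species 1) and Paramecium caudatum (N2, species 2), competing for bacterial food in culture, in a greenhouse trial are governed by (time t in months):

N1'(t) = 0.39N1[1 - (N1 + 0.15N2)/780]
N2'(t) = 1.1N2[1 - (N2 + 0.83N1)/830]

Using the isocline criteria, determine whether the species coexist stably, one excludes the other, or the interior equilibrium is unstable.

Compare the nullcline intercepts: K1/α12 = 780/0.15 = 5200 > K2 = 830; K2/α21 = 830/0.83 = 1000 > K1 = 780.
Since both inequalities hold, each species can invade when rare, so the interior equilibrium is stable.

stable coexistence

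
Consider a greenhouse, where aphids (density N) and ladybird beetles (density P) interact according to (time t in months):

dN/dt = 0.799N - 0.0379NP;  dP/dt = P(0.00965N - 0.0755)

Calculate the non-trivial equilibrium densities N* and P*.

Set dP/dt = 0 with P > 0: 0.00965N - 0.0755 = 0, so N* = 0.0755/0.00965 = 7.82.
Set dN/dt = 0 with N > 0: 0.799 - 0.0379P = 0, so P* = 0.799/0.0379 = 21.1.

N* ≈ 7.82, P* ≈ 21.1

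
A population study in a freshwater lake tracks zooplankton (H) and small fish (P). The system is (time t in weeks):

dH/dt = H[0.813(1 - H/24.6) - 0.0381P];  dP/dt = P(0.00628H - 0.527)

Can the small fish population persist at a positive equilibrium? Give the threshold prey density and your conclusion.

The predator equation gives dP/dt > 0 only when H > 0.527/0.00628 = 83.9.
Without the predator, H → K = 24.6. Since 24.6 < 83.9, the predator cannot invade.

Threshold H = 83.9; K < 83.9, so no, the predator goes extinct.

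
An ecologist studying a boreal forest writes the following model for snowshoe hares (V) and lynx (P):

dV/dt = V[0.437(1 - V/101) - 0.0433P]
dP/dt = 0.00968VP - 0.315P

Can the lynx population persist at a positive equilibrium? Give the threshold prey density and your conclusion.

Threshold V = 32.5; K > 32.5, so yes, the predator persists.

The predator equation gives dP/dt > 0 only when V > 0.315/0.00968 = 32.5.
Without the predator, V → K = 101. Since 101 > 32.5, the predator can invade and persist.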